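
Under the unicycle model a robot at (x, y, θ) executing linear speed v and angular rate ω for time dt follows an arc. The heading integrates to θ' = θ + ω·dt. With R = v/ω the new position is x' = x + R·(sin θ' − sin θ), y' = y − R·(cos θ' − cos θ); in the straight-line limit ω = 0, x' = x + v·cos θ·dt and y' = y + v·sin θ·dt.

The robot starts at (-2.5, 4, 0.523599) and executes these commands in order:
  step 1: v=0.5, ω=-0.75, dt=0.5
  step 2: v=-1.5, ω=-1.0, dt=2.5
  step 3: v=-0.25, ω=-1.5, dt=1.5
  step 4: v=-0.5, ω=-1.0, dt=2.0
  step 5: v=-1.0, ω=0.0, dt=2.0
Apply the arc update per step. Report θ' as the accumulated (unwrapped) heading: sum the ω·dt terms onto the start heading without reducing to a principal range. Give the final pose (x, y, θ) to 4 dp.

step 1: θ'=0.1486 (R=-0.6667) → pose (-2.2654, 4.0820, 0.1486)
step 2: θ'=-2.3514 (R=1.5000) → pose (-3.5532, 6.6210, -2.3514)
step 3: θ'=-4.6014 (R=0.1667) → pose (-3.2691, 6.5222, -4.6014)
step 4: θ'=-6.6014 (R=0.5000) → pose (-3.9225, 5.9919, -6.6014)
step 5: θ'=-6.6014 (straight) → pose (-5.8221, 6.6176, -6.6014)

(-5.8221, 6.6176, -6.6014)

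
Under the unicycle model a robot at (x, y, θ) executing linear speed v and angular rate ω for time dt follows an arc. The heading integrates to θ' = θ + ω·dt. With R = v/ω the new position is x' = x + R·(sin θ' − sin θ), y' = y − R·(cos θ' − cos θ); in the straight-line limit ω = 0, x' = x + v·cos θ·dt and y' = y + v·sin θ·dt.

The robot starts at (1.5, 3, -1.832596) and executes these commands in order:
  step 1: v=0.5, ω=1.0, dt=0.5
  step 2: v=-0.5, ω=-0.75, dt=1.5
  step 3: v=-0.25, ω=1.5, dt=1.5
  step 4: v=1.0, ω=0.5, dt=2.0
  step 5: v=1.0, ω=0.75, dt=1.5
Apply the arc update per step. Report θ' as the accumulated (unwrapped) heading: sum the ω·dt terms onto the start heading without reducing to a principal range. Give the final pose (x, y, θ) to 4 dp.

(3.7936, 5.6608, 1.9174)

step 1: θ'=-1.3326 (R=0.5000) → pose (1.4971, 2.7526, -1.3326)
step 2: θ'=-2.4576 (R=0.6667) → pose (1.7237, 3.4266, -2.4576)
step 3: θ'=-0.2076 (R=-0.1667) → pose (1.6527, 3.7189, -0.2076)
step 4: θ'=0.7924 (R=2.0000) → pose (3.4890, 4.2717, 0.7924)
step 5: θ'=1.9174 (R=1.3333) → pose (3.7936, 5.6608, 1.9174)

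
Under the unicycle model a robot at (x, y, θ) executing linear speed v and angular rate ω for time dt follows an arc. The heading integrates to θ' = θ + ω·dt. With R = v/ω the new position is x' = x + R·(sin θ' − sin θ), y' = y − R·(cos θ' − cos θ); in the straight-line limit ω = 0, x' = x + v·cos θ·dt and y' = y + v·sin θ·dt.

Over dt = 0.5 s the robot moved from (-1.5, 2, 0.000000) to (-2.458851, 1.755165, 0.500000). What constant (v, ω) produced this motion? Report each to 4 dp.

Δθ = 0.500000 − 0.000000 = 0.500000
ω = Δθ/dt = 0.500000/0.5 = 1.0000
R = Δx/(sin θ' − sin θ) = -2.0000
v = R·ω = -2.0000·1.0000 = -2.0000

v = -2.0000, ω = 1.0000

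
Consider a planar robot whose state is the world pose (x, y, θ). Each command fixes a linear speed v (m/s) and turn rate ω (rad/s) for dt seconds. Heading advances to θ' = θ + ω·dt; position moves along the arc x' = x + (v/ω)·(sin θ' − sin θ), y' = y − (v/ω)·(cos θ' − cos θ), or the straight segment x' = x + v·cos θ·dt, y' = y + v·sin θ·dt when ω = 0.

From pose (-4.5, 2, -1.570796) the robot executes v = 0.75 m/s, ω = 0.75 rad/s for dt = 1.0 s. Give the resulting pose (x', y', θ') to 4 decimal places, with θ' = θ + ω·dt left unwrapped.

(-4.2317, 1.3184, -0.8208)

θ' = -1.5708 + 0.75·1.0 = -0.8208
R = v/ω = 0.75/0.75 = 1.0000
x' = -4.5 + 1.0000·(sin -0.8208 − sin -1.5708) = -4.2317
y' = 2 − 1.0000·(cos -0.8208 − cos -1.5708) = 1.3184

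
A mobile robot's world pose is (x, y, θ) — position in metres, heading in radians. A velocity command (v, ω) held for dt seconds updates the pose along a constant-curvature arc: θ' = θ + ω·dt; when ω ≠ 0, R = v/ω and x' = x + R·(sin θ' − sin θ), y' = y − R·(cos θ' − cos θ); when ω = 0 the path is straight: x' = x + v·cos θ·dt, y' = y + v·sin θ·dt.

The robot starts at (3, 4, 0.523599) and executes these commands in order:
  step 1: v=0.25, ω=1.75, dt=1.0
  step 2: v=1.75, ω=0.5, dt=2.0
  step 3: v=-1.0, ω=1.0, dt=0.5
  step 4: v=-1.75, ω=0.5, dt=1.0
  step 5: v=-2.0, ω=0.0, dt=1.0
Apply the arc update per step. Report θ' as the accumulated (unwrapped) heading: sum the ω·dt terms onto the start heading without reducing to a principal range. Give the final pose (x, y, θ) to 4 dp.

step 1: θ'=2.2736 (R=0.1429) → pose (3.0376, 4.2161, 2.2736)
step 2: θ'=3.2736 (R=3.5000) → pose (-0.0937, 5.4233, 3.2736)
step 3: θ'=3.7736 (R=-1.0000) → pose (0.3654, 5.6078, 3.7736)
step 4: θ'=4.2736 (R=-3.5000) → pose (1.4662, 6.9448, 4.2736)
step 5: θ'=4.2736 (straight) → pose (2.3159, 8.7553, 4.2736)

(2.3159, 8.7553, 4.2736)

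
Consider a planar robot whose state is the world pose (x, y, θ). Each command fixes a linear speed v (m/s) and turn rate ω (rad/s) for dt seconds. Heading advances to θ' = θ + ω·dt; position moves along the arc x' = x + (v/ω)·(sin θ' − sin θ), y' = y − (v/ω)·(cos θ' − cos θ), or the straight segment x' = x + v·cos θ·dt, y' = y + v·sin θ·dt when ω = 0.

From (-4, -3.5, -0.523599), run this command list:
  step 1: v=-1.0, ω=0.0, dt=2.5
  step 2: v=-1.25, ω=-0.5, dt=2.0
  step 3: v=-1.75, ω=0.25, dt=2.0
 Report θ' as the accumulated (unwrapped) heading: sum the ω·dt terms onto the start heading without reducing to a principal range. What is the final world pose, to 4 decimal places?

(-8.4266, 3.1089, -1.0236)

step 1: θ'=-0.5236 (straight) → pose (-6.1651, -2.2500, -0.5236)
step 2: θ'=-1.5236 (R=2.5000) → pose (-7.4123, -0.2029, -1.5236)
step 3: θ'=-1.0236 (R=-7.0000) → pose (-8.4266, 3.1089, -1.0236)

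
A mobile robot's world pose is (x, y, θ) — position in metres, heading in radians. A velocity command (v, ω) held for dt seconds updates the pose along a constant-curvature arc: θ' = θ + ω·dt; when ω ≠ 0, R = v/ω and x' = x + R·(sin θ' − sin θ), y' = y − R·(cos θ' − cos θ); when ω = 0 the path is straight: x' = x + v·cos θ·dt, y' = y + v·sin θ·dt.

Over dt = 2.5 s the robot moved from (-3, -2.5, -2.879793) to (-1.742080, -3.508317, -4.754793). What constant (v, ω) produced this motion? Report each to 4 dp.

v = -0.7500, ω = -0.7500

Δθ = -4.754793 − -2.879793 = -1.875000
ω = Δθ/dt = -1.875000/2.5 = -0.7500
R = Δx/(sin θ' − sin θ) = 1.0000
v = R·ω = 1.0000·-0.7500 = -0.7500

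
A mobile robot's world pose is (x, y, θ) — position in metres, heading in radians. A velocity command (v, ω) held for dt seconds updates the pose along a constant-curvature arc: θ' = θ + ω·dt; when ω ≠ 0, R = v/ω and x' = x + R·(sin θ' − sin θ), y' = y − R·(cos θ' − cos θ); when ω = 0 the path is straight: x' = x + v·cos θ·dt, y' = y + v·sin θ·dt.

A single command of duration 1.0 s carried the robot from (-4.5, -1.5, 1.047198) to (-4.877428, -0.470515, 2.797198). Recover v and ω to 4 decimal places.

Δθ = 2.797198 − 1.047198 = 1.750000
ω = Δθ/dt = 1.750000/1.0 = 1.7500
R = −Δy/(cos θ' − cos θ) = 0.7143
v = R·ω = 0.7143·1.7500 = 1.2500

v = 1.2500, ω = 1.7500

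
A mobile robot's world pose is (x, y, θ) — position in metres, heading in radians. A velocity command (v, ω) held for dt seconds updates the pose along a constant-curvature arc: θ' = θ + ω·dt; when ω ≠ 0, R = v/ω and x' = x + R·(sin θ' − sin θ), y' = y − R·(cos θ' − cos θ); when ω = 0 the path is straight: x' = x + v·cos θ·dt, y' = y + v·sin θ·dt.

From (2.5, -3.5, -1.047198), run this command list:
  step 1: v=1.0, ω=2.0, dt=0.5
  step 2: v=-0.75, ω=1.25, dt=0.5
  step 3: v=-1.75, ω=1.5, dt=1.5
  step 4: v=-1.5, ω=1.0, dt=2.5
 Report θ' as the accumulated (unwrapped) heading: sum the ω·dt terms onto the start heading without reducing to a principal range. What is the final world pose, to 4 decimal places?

(4.5183, -3.6405, 5.3278)

step 1: θ'=-0.0472 (R=0.5000) → pose (2.9094, -3.7494, -0.0472)
step 2: θ'=0.5778 (R=-0.6000) → pose (2.5534, -3.8462, 0.5778)
step 3: θ'=2.8278 (R=-1.1667) → pose (2.8305, -5.9332, 2.8278)
step 4: θ'=5.3278 (R=-1.5000) → pose (4.5183, -3.6405, 5.3278)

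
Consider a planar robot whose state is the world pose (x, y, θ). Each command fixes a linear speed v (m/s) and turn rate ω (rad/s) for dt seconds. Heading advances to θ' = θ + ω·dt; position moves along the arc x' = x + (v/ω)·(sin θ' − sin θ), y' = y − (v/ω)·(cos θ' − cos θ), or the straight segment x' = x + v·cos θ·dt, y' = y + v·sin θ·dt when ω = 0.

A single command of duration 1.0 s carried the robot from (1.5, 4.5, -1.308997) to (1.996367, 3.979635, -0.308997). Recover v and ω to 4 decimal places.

v = 0.7500, ω = 1.0000

Δθ = -0.308997 − -1.308997 = 1.000000
ω = Δθ/dt = 1.000000/1.0 = 1.0000
R = −Δy/(cos θ' − cos θ) = 0.7500
v = R·ω = 0.7500·1.0000 = 0.7500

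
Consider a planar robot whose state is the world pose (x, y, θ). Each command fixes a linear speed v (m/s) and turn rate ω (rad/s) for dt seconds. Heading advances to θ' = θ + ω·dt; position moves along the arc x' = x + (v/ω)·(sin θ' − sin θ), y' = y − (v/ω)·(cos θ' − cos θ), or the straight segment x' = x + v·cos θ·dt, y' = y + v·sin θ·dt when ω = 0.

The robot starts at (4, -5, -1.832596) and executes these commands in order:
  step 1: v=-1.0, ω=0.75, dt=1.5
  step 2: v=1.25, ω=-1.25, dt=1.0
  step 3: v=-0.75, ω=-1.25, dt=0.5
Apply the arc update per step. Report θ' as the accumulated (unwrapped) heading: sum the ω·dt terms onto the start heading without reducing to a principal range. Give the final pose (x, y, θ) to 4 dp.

step 1: θ'=-0.7076 (R=-1.3333) → pose (3.5788, -3.6417, -0.7076)
step 2: θ'=-1.9576 (R=-1.0000) → pose (3.8549, -4.7788, -1.9576)
step 3: θ'=-2.5826 (R=0.6000) → pose (4.0924, -4.4965, -2.5826)

(4.0924, -4.4965, -2.5826)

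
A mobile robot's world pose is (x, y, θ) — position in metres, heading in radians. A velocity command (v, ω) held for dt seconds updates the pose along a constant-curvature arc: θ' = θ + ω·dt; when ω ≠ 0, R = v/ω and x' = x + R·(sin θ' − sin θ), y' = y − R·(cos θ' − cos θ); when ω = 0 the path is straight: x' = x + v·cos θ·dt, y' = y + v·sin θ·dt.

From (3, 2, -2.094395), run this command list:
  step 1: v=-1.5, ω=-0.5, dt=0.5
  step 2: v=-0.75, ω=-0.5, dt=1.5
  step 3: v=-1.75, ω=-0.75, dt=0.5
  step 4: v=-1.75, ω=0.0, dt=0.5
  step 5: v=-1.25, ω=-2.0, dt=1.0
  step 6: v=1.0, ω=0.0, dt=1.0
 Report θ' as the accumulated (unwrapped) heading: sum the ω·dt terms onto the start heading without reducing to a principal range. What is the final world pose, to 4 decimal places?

step 1: θ'=-2.3444 (R=3.0000) → pose (3.4519, 2.5961, -2.3444)
step 2: θ'=-3.0944 (R=1.5000) → pose (4.4542, 3.0464, -3.0944)
step 3: θ'=-3.4694 (R=2.3333) → pose (5.3155, 2.9248, -3.4694)
step 4: θ'=-3.4694 (straight) → pose (6.1439, 2.6430, -3.4694)
step 5: θ'=-5.4694 (R=0.6250) → pose (6.3970, 1.6221, -5.4694)
step 6: θ'=-5.4694 (straight) → pose (7.0838, 2.3490, -5.4694)

(7.0838, 2.3490, -5.4694)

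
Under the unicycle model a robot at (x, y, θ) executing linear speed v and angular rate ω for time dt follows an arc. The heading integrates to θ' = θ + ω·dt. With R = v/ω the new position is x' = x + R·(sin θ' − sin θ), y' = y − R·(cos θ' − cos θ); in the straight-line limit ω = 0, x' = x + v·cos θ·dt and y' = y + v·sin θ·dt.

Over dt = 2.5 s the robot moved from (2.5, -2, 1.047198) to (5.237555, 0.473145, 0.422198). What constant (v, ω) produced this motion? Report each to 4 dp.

v = 1.5000, ω = -0.2500

Δθ = 0.422198 − 1.047198 = -0.625000
ω = Δθ/dt = -0.625000/2.5 = -0.2500
R = Δx/(sin θ' − sin θ) = -6.0000
v = R·ω = -6.0000·-0.2500 = 1.5000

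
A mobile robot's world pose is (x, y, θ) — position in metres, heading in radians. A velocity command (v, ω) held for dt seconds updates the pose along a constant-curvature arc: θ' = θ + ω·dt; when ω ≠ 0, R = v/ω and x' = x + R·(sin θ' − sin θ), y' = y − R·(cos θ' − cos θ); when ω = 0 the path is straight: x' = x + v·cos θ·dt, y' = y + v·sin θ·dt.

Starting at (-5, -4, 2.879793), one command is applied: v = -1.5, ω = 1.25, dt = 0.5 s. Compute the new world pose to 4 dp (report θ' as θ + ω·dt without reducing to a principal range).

θ' = 2.8798 + 1.25·0.5 = 3.5048
R = v/ω = -1.5/1.25 = -1.2000
x' = -5 + -1.2000·(sin 3.5048 − sin 2.8798) = -4.2631
y' = -4 − -1.2000·(cos 3.5048 − cos 2.8798) = -3.9626

(-4.2631, -3.9626, 3.5048)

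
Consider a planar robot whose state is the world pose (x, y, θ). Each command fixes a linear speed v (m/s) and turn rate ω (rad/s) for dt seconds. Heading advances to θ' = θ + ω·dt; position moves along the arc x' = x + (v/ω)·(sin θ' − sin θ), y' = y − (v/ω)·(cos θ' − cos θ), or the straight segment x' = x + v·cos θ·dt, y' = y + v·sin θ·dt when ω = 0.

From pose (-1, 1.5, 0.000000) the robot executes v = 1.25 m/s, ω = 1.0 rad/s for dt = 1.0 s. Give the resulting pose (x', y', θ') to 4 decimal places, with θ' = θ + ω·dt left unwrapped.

(0.0518, 2.0746, 1.0000)

θ' = 0.0000 + 1.0·1.0 = 1.0000
R = v/ω = 1.25/1.0 = 1.2500
x' = -1 + 1.2500·(sin 1.0000 − sin 0.0000) = 0.0518
y' = 1.5 − 1.2500·(cos 1.0000 − cos 0.0000) = 2.0746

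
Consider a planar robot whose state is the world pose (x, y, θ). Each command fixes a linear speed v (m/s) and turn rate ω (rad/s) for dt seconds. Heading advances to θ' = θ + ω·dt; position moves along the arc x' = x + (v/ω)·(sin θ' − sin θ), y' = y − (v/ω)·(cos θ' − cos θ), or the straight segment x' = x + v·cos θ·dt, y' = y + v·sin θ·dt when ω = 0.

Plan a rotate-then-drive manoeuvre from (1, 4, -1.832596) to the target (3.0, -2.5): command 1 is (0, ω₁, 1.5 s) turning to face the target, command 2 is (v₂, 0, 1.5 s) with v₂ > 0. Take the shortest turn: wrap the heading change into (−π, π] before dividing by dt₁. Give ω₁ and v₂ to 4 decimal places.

heading to target = atan2(-2.5−4, 3−1) = -1.2723
Δθ = wrap(-1.2723 − -1.8326) = 0.5603; ω₁ = Δθ/dt₁ = 0.3735
distance = √((3−1)² + (-2.5−4)²) = 6.8007; v₂ = distance/dt₂ = 4.5338

ω₁ = 0.3735, v₂ = 4.5338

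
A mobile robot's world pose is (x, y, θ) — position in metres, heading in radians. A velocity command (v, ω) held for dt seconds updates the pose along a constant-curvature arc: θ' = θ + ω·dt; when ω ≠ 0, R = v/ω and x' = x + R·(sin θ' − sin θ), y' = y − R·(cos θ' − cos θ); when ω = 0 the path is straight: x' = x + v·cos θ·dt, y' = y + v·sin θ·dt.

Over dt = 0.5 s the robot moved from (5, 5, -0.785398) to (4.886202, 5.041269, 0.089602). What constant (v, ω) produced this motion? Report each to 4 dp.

Δθ = 0.089602 − -0.785398 = 0.875000
ω = Δθ/dt = 0.875000/0.5 = 1.7500
R = Δx/(sin θ' − sin θ) = -0.1429
v = R·ω = -0.1429·1.7500 = -0.2500

v = -0.2500, ω = 1.7500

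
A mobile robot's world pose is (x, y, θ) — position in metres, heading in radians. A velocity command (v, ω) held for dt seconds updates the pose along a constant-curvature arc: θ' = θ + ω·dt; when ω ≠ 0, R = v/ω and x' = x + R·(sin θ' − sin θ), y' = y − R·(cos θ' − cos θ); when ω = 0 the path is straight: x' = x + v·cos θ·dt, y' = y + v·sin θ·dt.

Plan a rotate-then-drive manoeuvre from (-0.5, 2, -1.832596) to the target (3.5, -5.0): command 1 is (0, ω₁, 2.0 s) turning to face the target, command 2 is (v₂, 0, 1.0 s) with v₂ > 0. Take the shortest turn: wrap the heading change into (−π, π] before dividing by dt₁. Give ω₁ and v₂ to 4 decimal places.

heading to target = atan2(-5−2, 3.5−-0.5) = -1.0517
Δθ = wrap(-1.0517 − -1.8326) = 0.7809; ω₁ = Δθ/dt₁ = 0.3905
distance = √((3.5−-0.5)² + (-5−2)²) = 8.0623; v₂ = distance/dt₂ = 8.0623

ω₁ = 0.3905, v₂ = 8.0623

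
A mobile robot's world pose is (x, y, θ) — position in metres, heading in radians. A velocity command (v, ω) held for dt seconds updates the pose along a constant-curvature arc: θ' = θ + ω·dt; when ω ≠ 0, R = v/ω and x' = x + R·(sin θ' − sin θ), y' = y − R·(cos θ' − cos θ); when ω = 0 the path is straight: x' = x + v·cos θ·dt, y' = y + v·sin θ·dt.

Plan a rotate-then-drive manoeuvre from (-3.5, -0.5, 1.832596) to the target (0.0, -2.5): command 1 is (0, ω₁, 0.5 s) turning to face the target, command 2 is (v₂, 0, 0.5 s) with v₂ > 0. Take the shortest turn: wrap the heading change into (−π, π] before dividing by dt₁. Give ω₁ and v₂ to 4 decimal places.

ω₁ = -4.7035, v₂ = 8.0623

heading to target = atan2(-2.5−-0.5, 0−-3.5) = -0.5191
Δθ = wrap(-0.5191 − 1.8326) = -2.3517; ω₁ = Δθ/dt₁ = -4.7035
distance = √((0−-3.5)² + (-2.5−-0.5)²) = 4.0311; v₂ = distance/dt₂ = 8.0623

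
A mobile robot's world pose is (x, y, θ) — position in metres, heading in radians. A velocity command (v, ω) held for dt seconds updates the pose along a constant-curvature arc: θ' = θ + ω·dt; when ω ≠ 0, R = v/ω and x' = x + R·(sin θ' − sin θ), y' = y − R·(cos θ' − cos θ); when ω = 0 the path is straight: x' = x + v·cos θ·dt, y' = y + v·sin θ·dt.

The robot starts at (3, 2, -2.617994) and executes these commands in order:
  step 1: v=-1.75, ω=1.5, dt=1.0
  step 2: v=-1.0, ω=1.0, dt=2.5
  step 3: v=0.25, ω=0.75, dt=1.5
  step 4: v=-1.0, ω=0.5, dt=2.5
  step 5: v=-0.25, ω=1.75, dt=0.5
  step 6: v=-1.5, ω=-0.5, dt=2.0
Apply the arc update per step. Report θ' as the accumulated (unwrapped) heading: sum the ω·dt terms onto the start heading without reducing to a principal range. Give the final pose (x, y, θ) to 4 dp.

(5.4321, 6.0902, 3.6320)

step 1: θ'=-1.1180 (R=-1.1667) → pose (3.4658, 3.5208, -1.1180)
step 2: θ'=1.3820 (R=-1.0000) → pose (1.5843, 3.2709, 1.3820)
step 3: θ'=2.5070 (R=0.3333) → pose (1.4545, 3.6019, 2.5070)
step 4: θ'=3.7570 (R=-2.0000) → pose (3.7948, 3.5795, 3.7570)
step 5: θ'=4.6320 (R=-0.1429) → pose (3.8547, 3.6847, 4.6320)
step 6: θ'=3.6320 (R=3.0000) → pose (5.4321, 6.0902, 3.6320)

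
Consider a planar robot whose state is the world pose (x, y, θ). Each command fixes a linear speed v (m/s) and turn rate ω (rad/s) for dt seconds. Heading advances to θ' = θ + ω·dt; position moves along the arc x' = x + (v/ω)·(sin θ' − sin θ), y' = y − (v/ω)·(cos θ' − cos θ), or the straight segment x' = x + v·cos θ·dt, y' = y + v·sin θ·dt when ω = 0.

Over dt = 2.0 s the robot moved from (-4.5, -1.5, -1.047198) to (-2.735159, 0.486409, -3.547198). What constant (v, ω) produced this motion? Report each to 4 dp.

Δθ = -3.547198 − -1.047198 = -2.500000
ω = Δθ/dt = -2.500000/2.0 = -1.2500
R = −Δy/(cos θ' − cos θ) = 1.4000
v = R·ω = 1.4000·-1.2500 = -1.7500

v = -1.7500, ω = -1.2500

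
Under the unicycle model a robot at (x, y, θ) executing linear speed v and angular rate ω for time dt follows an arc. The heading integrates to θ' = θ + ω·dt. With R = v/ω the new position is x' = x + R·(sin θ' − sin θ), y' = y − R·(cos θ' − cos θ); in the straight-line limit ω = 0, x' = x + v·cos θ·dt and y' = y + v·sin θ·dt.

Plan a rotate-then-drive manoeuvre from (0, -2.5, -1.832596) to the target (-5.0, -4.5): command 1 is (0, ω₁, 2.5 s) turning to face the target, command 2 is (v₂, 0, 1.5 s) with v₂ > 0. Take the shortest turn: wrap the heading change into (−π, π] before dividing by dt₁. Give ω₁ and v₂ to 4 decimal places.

heading to target = atan2(-4.5−-2.5, -5−0) = -2.7611
Δθ = wrap(-2.7611 − -1.8326) = -0.9285; ω₁ = Δθ/dt₁ = -0.3714
distance = √((-5−0)² + (-4.5−-2.5)²) = 5.3852; v₂ = distance/dt₂ = 3.5901

ω₁ = -0.3714, v₂ = 3.5901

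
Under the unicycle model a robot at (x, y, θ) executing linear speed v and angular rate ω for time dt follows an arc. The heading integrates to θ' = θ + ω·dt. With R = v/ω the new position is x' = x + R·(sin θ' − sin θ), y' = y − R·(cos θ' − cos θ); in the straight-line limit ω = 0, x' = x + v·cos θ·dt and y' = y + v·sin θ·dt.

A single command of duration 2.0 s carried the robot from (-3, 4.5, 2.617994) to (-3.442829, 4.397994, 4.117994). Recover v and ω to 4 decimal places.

Δθ = 4.117994 − 2.617994 = 1.500000
ω = Δθ/dt = 1.500000/2.0 = 0.7500
R = Δx/(sin θ' − sin θ) = 0.3333
v = R·ω = 0.3333·0.7500 = 0.2500

v = 0.2500, ω = 0.7500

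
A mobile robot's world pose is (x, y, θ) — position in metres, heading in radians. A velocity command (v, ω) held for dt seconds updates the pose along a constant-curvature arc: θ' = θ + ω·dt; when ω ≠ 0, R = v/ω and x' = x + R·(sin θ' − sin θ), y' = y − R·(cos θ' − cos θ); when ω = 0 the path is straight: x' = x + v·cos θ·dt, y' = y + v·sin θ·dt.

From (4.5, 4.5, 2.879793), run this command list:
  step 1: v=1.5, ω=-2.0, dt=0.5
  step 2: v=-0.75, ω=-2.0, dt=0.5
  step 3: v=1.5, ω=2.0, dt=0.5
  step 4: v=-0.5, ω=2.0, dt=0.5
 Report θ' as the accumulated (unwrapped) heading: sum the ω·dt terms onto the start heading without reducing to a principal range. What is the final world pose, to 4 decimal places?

(4.2214, 5.1839, 2.8798)

step 1: θ'=1.8798 (R=-0.7500) → pose (3.9796, 4.9964, 1.8798)
step 2: θ'=0.8798 (R=0.3750) → pose (3.9114, 4.6433, 0.8798)
step 3: θ'=1.8798 (R=0.7500) → pose (4.0479, 5.3494, 1.8798)
step 4: θ'=2.8798 (R=-0.2500) → pose (4.2214, 5.1839, 2.8798)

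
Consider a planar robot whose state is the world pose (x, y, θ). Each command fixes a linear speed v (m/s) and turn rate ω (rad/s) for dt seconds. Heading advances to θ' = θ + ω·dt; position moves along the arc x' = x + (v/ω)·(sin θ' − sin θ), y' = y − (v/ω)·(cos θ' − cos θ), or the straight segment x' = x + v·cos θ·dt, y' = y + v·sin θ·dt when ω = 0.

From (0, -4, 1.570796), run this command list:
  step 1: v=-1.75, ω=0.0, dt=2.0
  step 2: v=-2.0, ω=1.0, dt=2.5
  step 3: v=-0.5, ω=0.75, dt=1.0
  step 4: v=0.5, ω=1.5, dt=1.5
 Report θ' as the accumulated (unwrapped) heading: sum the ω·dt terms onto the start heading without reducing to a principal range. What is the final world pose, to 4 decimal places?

(4.2985, -8.4249, 7.0708)

step 1: θ'=1.5708 (straight) → pose (0.0000, -7.5000, 1.5708)
step 2: θ'=4.0708 (R=-2.0000) → pose (3.6023, -8.6969, 4.0708)
step 3: θ'=4.8208 (R=-0.6667) → pose (3.7309, -8.2258, 4.8208)
step 4: θ'=7.0708 (R=0.3333) → pose (4.2985, -8.4249, 7.0708)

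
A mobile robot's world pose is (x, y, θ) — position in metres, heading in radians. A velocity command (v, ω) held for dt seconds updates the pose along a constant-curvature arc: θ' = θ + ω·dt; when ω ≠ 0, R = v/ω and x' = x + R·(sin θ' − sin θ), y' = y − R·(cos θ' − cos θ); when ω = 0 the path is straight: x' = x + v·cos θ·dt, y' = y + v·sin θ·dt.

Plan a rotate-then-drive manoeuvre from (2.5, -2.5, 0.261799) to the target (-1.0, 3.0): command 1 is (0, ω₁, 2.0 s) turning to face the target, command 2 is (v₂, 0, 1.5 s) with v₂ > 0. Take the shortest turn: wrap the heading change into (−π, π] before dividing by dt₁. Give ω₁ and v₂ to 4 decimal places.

ω₁ = 0.9379, v₂ = 4.3461

heading to target = atan2(3−-2.5, -1−2.5) = 2.1375
Δθ = wrap(2.1375 − 0.2618) = 1.8757; ω₁ = Δθ/dt₁ = 0.9379
distance = √((-1−2.5)² + (3−-2.5)²) = 6.5192; v₂ = distance/dt₂ = 4.3461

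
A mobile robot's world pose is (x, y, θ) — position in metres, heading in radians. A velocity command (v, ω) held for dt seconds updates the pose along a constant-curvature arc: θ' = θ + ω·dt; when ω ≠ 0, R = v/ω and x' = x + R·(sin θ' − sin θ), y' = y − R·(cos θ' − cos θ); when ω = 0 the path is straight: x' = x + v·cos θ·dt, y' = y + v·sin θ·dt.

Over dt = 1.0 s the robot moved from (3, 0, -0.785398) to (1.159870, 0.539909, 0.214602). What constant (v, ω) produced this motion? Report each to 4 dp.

v = -2.0000, ω = 1.0000

Δθ = 0.214602 − -0.785398 = 1.000000
ω = Δθ/dt = 1.000000/1.0 = 1.0000
R = Δx/(sin θ' − sin θ) = -2.0000
v = R·ω = -2.0000·1.0000 = -2.0000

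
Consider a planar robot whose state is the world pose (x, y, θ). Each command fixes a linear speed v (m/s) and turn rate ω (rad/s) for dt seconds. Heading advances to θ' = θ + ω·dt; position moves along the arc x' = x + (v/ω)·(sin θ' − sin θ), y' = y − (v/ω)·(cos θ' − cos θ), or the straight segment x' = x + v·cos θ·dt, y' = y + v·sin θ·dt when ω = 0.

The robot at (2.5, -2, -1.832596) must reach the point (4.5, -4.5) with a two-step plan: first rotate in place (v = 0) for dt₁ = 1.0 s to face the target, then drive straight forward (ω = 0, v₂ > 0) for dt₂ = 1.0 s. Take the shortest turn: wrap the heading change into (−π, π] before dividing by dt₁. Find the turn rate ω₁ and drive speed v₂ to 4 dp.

heading to target = atan2(-4.5−-2, 4.5−2.5) = -0.8961
Δθ = wrap(-0.8961 − -1.8326) = 0.9365; ω₁ = Δθ/dt₁ = 0.9365
distance = √((4.5−2.5)² + (-4.5−-2)²) = 3.2016; v₂ = distance/dt₂ = 3.2016

ω₁ = 0.9365, v₂ = 3.2016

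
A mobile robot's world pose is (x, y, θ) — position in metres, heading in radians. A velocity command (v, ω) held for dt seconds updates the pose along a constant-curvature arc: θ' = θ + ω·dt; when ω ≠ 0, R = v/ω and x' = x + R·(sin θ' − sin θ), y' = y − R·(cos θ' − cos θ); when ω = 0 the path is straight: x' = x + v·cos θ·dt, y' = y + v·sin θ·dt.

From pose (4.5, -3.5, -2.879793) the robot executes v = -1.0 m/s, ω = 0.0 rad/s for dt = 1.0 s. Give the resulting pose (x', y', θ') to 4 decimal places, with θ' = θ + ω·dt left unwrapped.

θ' = -2.8798 + 0.0·1.0 = -2.8798
ω = 0 → straight: x' = 4.5 + -1.0·cos(-2.8798)·1.0 = 5.4659
y' = -3.5 + -1.0·sin(-2.8798)·1.0 = -3.2412

(5.4659, -3.2412, -2.8798)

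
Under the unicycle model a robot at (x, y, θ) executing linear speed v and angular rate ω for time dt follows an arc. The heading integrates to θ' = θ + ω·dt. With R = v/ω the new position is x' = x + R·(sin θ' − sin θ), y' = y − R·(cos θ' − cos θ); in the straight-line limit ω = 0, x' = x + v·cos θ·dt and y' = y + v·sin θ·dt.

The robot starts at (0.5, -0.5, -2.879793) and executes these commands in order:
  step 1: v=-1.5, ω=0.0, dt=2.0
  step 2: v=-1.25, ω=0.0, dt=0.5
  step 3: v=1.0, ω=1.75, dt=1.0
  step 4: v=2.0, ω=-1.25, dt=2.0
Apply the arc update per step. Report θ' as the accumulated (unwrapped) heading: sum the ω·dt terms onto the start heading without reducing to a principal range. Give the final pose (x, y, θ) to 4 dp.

step 1: θ'=-2.8798 (straight) → pose (3.3978, 0.2765, -2.8798)
step 2: θ'=-2.8798 (straight) → pose (4.0015, 0.4382, -2.8798)
step 3: θ'=-1.1298 (R=0.5714) → pose (3.6326, -0.3577, -1.1298)
step 4: θ'=-3.6298 (R=-1.6000) → pose (1.4352, -2.4537, -3.6298)

(1.4352, -2.4537, -3.6298)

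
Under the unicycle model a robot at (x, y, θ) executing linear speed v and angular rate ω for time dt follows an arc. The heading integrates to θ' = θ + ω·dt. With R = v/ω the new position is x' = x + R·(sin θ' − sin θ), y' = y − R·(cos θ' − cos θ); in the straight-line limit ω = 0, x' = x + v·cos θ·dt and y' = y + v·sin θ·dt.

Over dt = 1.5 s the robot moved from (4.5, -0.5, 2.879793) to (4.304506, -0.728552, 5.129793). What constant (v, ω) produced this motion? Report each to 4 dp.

v = 0.2500, ω = 1.5000

Δθ = 5.129793 − 2.879793 = 2.250000
ω = Δθ/dt = 2.250000/1.5 = 1.5000
R = −Δy/(cos θ' − cos θ) = 0.1667
v = R·ω = 0.1667·1.5000 = 0.2500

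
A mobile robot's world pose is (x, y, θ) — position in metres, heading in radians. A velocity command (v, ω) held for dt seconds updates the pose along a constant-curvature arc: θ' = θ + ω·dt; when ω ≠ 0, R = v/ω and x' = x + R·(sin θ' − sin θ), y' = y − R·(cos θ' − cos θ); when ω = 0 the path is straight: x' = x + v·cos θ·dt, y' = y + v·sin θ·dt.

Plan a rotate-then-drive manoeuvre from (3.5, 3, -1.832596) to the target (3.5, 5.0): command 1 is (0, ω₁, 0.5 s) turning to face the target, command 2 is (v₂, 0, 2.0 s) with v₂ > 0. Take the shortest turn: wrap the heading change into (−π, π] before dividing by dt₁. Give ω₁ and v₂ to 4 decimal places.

ω₁ = -5.7596, v₂ = 1.0000

heading to target = atan2(5−3, 3.5−3.5) = 1.5708
Δθ = wrap(1.5708 − -1.8326) = -2.8798; ω₁ = Δθ/dt₁ = -5.7596
distance = √((3.5−3.5)² + (5−3)²) = 2.0000; v₂ = distance/dt₂ = 1.0000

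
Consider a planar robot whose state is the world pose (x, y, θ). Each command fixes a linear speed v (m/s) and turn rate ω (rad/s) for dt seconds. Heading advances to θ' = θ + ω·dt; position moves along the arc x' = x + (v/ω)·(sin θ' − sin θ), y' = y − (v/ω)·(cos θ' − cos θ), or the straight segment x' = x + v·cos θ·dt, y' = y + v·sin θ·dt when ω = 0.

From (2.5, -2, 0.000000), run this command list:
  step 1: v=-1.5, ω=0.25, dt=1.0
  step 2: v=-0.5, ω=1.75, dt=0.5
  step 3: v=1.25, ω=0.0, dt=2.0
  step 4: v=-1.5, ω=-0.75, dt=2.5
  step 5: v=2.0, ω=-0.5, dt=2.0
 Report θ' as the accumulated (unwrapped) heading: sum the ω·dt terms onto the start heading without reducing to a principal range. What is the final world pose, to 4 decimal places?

step 1: θ'=0.2500 (R=-6.0000) → pose (1.0156, -2.1865, 0.2500)
step 2: θ'=1.1250 (R=-0.2857) → pose (0.8285, -2.3402, 1.1250)
step 3: θ'=1.1250 (straight) → pose (1.9064, -0.0845, 1.1250)
step 4: θ'=-0.7500 (R=2.0000) → pose (-1.2614, -0.6855, -0.7500)
step 5: θ'=-1.7500 (R=-4.0000) → pose (-0.0520, -4.3253, -1.7500)

(-0.0520, -4.3253, -1.7500)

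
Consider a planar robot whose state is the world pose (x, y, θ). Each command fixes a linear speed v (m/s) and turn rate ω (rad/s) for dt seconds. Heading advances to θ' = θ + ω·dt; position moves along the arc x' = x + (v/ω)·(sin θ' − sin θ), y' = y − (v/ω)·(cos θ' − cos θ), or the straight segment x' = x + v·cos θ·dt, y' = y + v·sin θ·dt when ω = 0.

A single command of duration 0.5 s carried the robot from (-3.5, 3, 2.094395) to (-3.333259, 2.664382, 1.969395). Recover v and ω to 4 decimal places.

v = -0.7500, ω = -0.2500

Δθ = 1.969395 − 2.094395 = -0.125000
ω = Δθ/dt = -0.125000/0.5 = -0.2500
R = −Δy/(cos θ' − cos θ) = 3.0000
v = R·ω = 3.0000·-0.2500 = -0.7500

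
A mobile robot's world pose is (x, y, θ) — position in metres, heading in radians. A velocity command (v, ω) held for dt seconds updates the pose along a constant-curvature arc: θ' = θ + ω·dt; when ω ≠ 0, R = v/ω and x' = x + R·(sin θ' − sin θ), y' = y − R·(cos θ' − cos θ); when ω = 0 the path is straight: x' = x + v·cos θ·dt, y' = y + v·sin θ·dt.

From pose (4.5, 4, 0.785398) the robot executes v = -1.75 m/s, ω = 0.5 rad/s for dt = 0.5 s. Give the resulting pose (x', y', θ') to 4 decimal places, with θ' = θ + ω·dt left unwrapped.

(3.9646, 3.3108, 1.0354)

θ' = 0.7854 + 0.5·0.5 = 1.0354
R = v/ω = -1.75/0.5 = -3.5000
x' = 4.5 + -3.5000·(sin 1.0354 − sin 0.7854) = 3.9646
y' = 4 − -3.5000·(cos 1.0354 − cos 0.7854) = 3.3108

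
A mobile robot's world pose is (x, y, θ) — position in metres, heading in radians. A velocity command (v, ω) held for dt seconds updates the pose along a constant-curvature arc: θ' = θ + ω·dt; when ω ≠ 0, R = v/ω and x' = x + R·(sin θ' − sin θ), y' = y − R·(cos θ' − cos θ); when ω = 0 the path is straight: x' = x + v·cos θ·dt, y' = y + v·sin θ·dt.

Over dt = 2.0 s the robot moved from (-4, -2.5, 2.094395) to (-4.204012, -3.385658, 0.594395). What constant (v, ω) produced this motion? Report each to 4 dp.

Δθ = 0.594395 − 2.094395 = -1.500000
ω = Δθ/dt = -1.500000/2.0 = -0.7500
R = −Δy/(cos θ' − cos θ) = 0.6667
v = R·ω = 0.6667·-0.7500 = -0.5000

v = -0.5000, ω = -0.7500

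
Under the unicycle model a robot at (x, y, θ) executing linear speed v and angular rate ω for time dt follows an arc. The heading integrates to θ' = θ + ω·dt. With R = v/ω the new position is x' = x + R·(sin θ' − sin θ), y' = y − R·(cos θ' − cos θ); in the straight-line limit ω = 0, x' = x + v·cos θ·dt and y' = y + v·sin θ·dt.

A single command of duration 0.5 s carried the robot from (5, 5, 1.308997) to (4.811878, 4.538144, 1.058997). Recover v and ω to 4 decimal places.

Δθ = 1.058997 − 1.308997 = -0.250000
ω = Δθ/dt = -0.250000/0.5 = -0.5000
R = −Δy/(cos θ' − cos θ) = 2.0000
v = R·ω = 2.0000·-0.5000 = -1.0000

v = -1.0000, ω = -0.5000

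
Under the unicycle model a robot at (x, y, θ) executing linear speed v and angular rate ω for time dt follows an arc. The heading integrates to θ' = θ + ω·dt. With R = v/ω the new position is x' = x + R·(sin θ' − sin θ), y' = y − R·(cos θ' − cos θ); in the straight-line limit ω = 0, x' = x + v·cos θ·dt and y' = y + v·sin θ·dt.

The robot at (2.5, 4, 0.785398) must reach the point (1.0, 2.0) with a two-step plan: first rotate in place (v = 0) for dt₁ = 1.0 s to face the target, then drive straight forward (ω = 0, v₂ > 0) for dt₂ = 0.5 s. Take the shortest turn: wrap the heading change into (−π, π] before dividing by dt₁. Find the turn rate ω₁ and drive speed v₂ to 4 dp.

heading to target = atan2(2−4, 1−2.5) = -2.2143
Δθ = wrap(-2.2143 − 0.7854) = -2.9997; ω₁ = Δθ/dt₁ = -2.9997
distance = √((1−2.5)² + (2−4)²) = 2.5000; v₂ = distance/dt₂ = 5.0000

ω₁ = -2.9997, v₂ = 5.0000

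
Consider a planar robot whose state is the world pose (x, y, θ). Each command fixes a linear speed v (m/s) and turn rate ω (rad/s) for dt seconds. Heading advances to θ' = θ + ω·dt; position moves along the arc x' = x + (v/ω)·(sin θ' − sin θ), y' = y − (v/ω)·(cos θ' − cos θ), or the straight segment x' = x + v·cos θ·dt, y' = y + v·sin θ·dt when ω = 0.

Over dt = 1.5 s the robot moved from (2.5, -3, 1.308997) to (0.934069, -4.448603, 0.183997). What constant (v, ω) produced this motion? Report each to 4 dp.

v = -1.5000, ω = -0.7500

Δθ = 0.183997 − 1.308997 = -1.125000
ω = Δθ/dt = -1.125000/1.5 = -0.7500
R = Δx/(sin θ' − sin θ) = 2.0000
v = R·ω = 2.0000·-0.7500 = -1.5000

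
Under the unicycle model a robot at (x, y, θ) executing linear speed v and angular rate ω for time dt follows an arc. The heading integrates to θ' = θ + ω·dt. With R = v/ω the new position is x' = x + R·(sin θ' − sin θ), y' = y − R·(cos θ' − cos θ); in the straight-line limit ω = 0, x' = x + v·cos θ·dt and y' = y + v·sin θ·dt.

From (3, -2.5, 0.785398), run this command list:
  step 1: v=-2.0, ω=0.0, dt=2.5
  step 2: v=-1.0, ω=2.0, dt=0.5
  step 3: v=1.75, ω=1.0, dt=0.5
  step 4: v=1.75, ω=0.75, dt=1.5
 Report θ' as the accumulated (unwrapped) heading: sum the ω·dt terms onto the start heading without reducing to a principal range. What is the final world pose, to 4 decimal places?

step 1: θ'=0.7854 (straight) → pose (-0.5355, -6.0355, 0.7854)
step 2: θ'=1.7854 (R=-0.5000) → pose (-0.6705, -6.4956, 1.7854)
step 3: θ'=2.2854 (R=1.7500) → pose (-1.0585, -5.7214, 2.2854)
step 4: θ'=3.4104 (R=2.3333) → pose (-3.4407, -5.0010, 3.4104)

(-3.4407, -5.0010, 3.4104)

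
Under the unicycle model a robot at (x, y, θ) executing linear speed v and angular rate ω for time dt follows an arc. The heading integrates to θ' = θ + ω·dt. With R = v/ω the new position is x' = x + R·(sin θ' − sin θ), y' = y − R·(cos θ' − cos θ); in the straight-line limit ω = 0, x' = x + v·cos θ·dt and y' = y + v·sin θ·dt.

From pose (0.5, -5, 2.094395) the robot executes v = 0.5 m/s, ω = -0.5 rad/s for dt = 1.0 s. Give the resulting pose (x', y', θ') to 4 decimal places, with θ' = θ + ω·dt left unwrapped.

(0.3663, -4.5236, 1.5944)

θ' = 2.0944 + -0.5·1.0 = 1.5944
R = v/ω = 0.5/-0.5 = -1.0000
x' = 0.5 + -1.0000·(sin 1.5944 − sin 2.0944) = 0.3663
y' = -5 − -1.0000·(cos 1.5944 − cos 2.0944) = -4.5236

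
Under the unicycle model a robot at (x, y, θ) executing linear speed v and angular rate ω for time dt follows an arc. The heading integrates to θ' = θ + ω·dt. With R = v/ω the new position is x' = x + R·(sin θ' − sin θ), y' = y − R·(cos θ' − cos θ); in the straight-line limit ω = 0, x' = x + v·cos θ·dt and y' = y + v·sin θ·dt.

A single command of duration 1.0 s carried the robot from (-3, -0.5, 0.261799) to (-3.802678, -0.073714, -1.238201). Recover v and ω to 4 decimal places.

Δθ = -1.238201 − 0.261799 = -1.500000
ω = Δθ/dt = -1.500000/1.0 = -1.5000
R = Δx/(sin θ' − sin θ) = 0.6667
v = R·ω = 0.6667·-1.5000 = -1.0000

v = -1.0000, ω = -1.5000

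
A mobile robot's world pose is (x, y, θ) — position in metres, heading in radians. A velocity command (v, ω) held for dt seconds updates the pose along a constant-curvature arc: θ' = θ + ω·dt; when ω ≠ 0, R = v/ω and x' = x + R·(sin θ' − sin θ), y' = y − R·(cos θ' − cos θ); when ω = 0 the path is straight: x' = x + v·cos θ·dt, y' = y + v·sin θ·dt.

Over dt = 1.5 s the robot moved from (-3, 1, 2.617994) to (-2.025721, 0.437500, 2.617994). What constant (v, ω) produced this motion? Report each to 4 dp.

Δθ = 2.617994 − 2.617994 = 0.000000
ω = Δθ/dt = 0.000000/1.5 = 0.0000
ω = 0 → v = (Δx·cos θ + Δy·sin θ)/dt = -0.7500

v = -0.7500, ω = 0.0000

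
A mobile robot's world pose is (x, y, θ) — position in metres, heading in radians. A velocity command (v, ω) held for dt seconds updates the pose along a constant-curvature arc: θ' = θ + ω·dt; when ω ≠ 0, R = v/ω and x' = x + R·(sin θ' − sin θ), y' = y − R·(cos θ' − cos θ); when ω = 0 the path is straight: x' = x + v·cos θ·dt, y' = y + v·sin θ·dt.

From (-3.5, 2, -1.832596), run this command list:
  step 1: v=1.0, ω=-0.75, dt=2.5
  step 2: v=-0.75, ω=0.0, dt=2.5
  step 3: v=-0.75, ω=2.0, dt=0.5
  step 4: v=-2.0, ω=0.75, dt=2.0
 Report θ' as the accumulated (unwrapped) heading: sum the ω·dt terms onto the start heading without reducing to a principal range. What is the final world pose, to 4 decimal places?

step 1: θ'=-3.7076 (R=-1.3333) → pose (-5.5029, 1.2197, -3.7076)
step 2: θ'=-3.7076 (straight) → pose (-3.9203, 0.2142, -3.7076)
step 3: θ'=-2.7076 (R=-0.3750) → pose (-3.5615, 0.1905, -2.7076)
step 4: θ'=-1.2076 (R=-2.6667) → pose (-2.1902, 3.5573, -1.2076)

(-2.1902, 3.5573, -1.2076)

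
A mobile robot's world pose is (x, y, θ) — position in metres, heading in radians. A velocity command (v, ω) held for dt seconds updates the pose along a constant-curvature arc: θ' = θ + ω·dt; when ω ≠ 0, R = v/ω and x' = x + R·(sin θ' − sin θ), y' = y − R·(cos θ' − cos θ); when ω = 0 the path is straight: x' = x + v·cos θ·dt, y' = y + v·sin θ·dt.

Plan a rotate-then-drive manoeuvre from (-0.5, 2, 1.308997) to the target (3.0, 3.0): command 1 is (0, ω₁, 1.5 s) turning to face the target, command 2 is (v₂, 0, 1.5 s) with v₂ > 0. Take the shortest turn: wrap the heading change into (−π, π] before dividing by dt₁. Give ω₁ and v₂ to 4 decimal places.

heading to target = atan2(3−2, 3−-0.5) = 0.2783
Δθ = wrap(0.2783 − 1.3090) = -1.0307; ω₁ = Δθ/dt₁ = -0.6871
distance = √((3−-0.5)² + (3−2)²) = 3.6401; v₂ = distance/dt₂ = 2.4267

ω₁ = -0.6871, v₂ = 2.4267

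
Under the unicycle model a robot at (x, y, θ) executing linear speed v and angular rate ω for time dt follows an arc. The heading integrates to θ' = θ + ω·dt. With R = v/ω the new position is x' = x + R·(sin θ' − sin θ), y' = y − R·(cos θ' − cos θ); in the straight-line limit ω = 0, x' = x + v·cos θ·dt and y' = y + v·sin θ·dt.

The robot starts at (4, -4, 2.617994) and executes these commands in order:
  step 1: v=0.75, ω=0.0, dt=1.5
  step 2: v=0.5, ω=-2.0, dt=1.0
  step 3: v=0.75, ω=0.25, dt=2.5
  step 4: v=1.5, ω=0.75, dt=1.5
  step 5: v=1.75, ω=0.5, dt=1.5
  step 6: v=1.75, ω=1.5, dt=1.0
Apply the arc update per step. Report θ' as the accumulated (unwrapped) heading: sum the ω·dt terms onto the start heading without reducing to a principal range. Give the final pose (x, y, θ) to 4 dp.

step 1: θ'=2.6180 (straight) → pose (3.0257, -3.4375, 2.6180)
step 2: θ'=0.6180 (R=-0.2500) → pose (3.0059, -3.0172, 0.6180)
step 3: θ'=1.2430 (R=3.0000) → pose (4.1079, -1.5380, 1.2430)
step 4: θ'=2.3680 (R=2.0000) → pose (3.6118, 0.5367, 2.3680)
step 5: θ'=3.1180 (R=3.5000) → pose (1.2489, 1.5319, 3.1180)
step 6: θ'=4.6180 (R=1.1667) → pose (0.0599, 0.4755, 4.6180)

(0.0599, 0.4755, 4.6180)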